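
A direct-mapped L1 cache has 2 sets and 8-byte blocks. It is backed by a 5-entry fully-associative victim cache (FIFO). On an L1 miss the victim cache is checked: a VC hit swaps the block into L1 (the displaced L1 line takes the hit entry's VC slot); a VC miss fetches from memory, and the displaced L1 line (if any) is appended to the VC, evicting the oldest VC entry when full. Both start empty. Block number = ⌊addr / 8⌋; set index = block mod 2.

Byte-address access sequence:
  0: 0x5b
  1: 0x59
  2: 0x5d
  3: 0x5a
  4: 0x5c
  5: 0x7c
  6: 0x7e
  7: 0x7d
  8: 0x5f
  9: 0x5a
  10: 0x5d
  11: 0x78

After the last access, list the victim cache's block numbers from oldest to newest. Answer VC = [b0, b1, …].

  [0] addr=0x5b blk=11 s=1: MISS | VC []
  [1] addr=0x59 blk=11 s=1: L1-HIT | VC []
  [2] addr=0x5d blk=11 s=1: L1-HIT | VC []
  [3] addr=0x5a blk=11 s=1: L1-HIT | VC []
  [4] addr=0x5c blk=11 s=1: L1-HIT | VC []
  [5] addr=0x7c blk=15 s=1: MISS | VC [11]
  [6] addr=0x7e blk=15 s=1: L1-HIT | VC [11]
  [7] addr=0x7d blk=15 s=1: L1-HIT | VC [11]
  [8] addr=0x5f blk=11 s=1: VC-HIT | VC [15]
  [9] addr=0x5a blk=11 s=1: L1-HIT | VC [15]
  [10] addr=0x5d blk=11 s=1: L1-HIT | VC [15]
  [11] addr=0x78 blk=15 s=1: VC-HIT | VC [11]

VC = [11]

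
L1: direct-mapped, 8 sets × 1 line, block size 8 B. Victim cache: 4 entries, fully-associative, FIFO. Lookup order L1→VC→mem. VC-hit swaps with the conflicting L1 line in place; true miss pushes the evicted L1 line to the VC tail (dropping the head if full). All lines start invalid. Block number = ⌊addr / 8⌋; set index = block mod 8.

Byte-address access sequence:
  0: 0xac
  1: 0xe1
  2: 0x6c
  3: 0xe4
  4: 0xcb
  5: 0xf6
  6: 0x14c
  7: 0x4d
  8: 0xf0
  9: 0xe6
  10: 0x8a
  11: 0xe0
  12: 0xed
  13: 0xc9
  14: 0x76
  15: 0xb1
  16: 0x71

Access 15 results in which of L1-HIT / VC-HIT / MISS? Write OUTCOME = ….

OUTCOME = MISS

0: 0xac (blk 21, set 5) → MISS  vc=[]
1: 0xe1 (blk 28, set 4) → MISS  vc=[]
2: 0x6c (blk 13, set 5) → MISS  vc=[21]
3: 0xe4 (blk 28, set 4) → L1-HIT  vc=[21]
4: 0xcb (blk 25, set 1) → MISS  vc=[21]
5: 0xf6 (blk 30, set 6) → MISS  vc=[21]
6: 0x14c (blk 41, set 1) → MISS  vc=[21, 25]
7: 0x4d (blk 9, set 1) → MISS  vc=[21, 25, 41]
8: 0xf0 (blk 30, set 6) → L1-HIT  vc=[21, 25, 41]
9: 0xe6 (blk 28, set 4) → L1-HIT  vc=[21, 25, 41]
10: 0x8a (blk 17, set 1) → MISS  vc=[21, 25, 41, 9]
11: 0xe0 (blk 28, set 4) → L1-HIT  vc=[21, 25, 41, 9]
12: 0xed (blk 29, set 5) → MISS  vc=[25, 41, 9, 13]
13: 0xc9 (blk 25, set 1) → VC-HIT  vc=[17, 41, 9, 13]
14: 0x76 (blk 14, set 6) → MISS  vc=[41, 9, 13, 30]
15: 0xb1 (blk 22, set 6) → MISS  vc=[9, 13, 30, 14]
16: 0x71 (blk 14, set 6) → VC-HIT  vc=[9, 13, 30, 22]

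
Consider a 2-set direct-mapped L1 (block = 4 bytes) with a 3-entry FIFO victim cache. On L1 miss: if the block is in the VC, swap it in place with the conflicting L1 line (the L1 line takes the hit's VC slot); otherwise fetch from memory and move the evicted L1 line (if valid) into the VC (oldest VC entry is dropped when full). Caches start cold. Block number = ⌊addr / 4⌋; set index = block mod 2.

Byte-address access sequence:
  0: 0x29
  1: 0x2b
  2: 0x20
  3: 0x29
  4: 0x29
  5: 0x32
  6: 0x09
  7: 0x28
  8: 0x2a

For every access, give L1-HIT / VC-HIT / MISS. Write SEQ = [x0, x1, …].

#0 0x29→b10/s0 MISS; vc=[]
#1 0x2b→b10/s0 L1-HIT; vc=[]
#2 0x20→b8/s0 MISS; vc=[10]
#3 0x29→b10/s0 VC-HIT; vc=[8]
#4 0x29→b10/s0 L1-HIT; vc=[8]
#5 0x32→b12/s0 MISS; vc=[8,10]
#6 0x9→b2/s0 MISS; vc=[8,10,12]
#7 0x28→b10/s0 VC-HIT; vc=[8,2,12]
#8 0x2a→b10/s0 L1-HIT; vc=[8,2,12]

SEQ = [MISS, L1-HIT, MISS, VC-HIT, L1-HIT, MISS, MISS, VC-HIT, L1-HIT]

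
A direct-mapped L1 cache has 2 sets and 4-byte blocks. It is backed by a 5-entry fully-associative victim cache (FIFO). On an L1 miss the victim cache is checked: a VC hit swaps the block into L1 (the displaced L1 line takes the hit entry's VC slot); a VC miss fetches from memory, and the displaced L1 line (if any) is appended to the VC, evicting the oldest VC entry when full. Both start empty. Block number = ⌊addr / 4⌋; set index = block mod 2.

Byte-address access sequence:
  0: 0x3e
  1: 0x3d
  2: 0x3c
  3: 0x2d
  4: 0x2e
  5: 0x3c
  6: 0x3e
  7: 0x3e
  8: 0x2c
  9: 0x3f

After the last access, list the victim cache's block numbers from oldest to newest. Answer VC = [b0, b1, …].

#0 0x3e→b15/s1 MISS; vc=[]
#1 0x3d→b15/s1 L1-HIT; vc=[]
#2 0x3c→b15/s1 L1-HIT; vc=[]
#3 0x2d→b11/s1 MISS; vc=[15]
#4 0x2e→b11/s1 L1-HIT; vc=[15]
#5 0x3c→b15/s1 VC-HIT; vc=[11]
#6 0x3e→b15/s1 L1-HIT; vc=[11]
#7 0x3e→b15/s1 L1-HIT; vc=[11]
#8 0x2c→b11/s1 VC-HIT; vc=[15]
#9 0x3f→b15/s1 VC-HIT; vc=[11]

VC = [11]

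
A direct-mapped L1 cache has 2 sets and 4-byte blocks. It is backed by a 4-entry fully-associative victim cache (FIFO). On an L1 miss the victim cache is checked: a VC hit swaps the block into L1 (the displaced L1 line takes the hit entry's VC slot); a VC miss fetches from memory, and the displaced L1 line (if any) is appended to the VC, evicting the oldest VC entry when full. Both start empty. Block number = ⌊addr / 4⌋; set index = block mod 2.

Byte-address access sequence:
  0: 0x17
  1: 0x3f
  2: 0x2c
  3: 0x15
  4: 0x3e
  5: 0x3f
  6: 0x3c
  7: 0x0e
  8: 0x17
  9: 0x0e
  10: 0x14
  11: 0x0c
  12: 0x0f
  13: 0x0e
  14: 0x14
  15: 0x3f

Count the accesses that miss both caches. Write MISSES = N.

MISSES = 4

  [0] addr=0x17 blk=5 s=1: MISS | VC []
  [1] addr=0x3f blk=15 s=1: MISS | VC [5]
  [2] addr=0x2c blk=11 s=1: MISS | VC [5, 15]
  [3] addr=0x15 blk=5 s=1: VC-HIT | VC [11, 15]
  [4] addr=0x3e blk=15 s=1: VC-HIT | VC [11, 5]
  [5] addr=0x3f blk=15 s=1: L1-HIT | VC [11, 5]
  [6] addr=0x3c blk=15 s=1: L1-HIT | VC [11, 5]
  [7] addr=0xe blk=3 s=1: MISS | VC [11, 5, 15]
  [8] addr=0x17 blk=5 s=1: VC-HIT | VC [11, 3, 15]
  [9] addr=0xe blk=3 s=1: VC-HIT | VC [11, 5, 15]
  [10] addr=0x14 blk=5 s=1: VC-HIT | VC [11, 3, 15]
  [11] addr=0xc blk=3 s=1: VC-HIT | VC [11, 5, 15]
  [12] addr=0xf blk=3 s=1: L1-HIT | VC [11, 5, 15]
  [13] addr=0xe blk=3 s=1: L1-HIT | VC [11, 5, 15]
  [14] addr=0x14 blk=5 s=1: VC-HIT | VC [11, 3, 15]
  [15] addr=0x3f blk=15 s=1: VC-HIT | VC [11, 3, 5]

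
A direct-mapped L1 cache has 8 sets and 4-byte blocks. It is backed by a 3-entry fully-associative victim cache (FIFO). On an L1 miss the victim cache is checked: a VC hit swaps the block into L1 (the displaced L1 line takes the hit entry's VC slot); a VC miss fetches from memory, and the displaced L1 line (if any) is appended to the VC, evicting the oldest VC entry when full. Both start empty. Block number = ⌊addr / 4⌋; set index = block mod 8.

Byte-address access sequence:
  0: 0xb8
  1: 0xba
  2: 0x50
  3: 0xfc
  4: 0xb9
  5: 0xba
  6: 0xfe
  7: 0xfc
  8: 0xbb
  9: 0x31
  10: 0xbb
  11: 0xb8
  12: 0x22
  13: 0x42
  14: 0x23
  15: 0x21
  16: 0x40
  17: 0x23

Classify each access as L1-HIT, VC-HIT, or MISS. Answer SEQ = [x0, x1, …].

0: 0xb8 (blk 46, set 6) → MISS  vc=[]
1: 0xba (blk 46, set 6) → L1-HIT  vc=[]
2: 0x50 (blk 20, set 4) → MISS  vc=[]
3: 0xfc (blk 63, set 7) → MISS  vc=[]
4: 0xb9 (blk 46, set 6) → L1-HIT  vc=[]
5: 0xba (blk 46, set 6) → L1-HIT  vc=[]
6: 0xfe (blk 63, set 7) → L1-HIT  vc=[]
7: 0xfc (blk 63, set 7) → L1-HIT  vc=[]
8: 0xbb (blk 46, set 6) → L1-HIT  vc=[]
9: 0x31 (blk 12, set 4) → MISS  vc=[20]
10: 0xbb (blk 46, set 6) → L1-HIT  vc=[20]
11: 0xb8 (blk 46, set 6) → L1-HIT  vc=[20]
12: 0x22 (blk 8, set 0) → MISS  vc=[20]
13: 0x42 (blk 16, set 0) → MISS  vc=[20, 8]
14: 0x23 (blk 8, set 0) → VC-HIT  vc=[20, 16]
15: 0x21 (blk 8, set 0) → L1-HIT  vc=[20, 16]
16: 0x40 (blk 16, set 0) → VC-HIT  vc=[20, 8]
17: 0x23 (blk 8, set 0) → VC-HIT  vc=[20, 16]

SEQ = [MISS, L1-HIT, MISS, MISS, L1-HIT, L1-HIT, L1-HIT, L1-HIT, L1-HIT, MISS, L1-HIT, L1-HIT, MISS, MISS, VC-HIT, L1-HIT, VC-HIT, VC-HIT]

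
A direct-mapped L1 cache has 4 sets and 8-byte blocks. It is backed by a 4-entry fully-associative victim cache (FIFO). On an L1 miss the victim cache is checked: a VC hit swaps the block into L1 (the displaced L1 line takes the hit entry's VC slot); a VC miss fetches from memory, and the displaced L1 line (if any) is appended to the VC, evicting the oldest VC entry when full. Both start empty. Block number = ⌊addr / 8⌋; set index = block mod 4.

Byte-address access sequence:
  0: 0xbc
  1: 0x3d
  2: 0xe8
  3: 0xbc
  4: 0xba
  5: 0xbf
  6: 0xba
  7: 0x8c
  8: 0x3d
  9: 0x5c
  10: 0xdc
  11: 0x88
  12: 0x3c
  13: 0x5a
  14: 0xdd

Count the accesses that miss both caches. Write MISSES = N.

MISSES = 6

#0 0xbc→b23/s3 MISS; vc=[]
#1 0x3d→b7/s3 MISS; vc=[23]
#2 0xe8→b29/s1 MISS; vc=[23]
#3 0xbc→b23/s3 VC-HIT; vc=[7]
#4 0xba→b23/s3 L1-HIT; vc=[7]
#5 0xbf→b23/s3 L1-HIT; vc=[7]
#6 0xba→b23/s3 L1-HIT; vc=[7]
#7 0x8c→b17/s1 MISS; vc=[7,29]
#8 0x3d→b7/s3 VC-HIT; vc=[23,29]
#9 0x5c→b11/s3 MISS; vc=[23,29,7]
#10 0xdc→b27/s3 MISS; vc=[23,29,7,11]
#11 0x88→b17/s1 L1-HIT; vc=[23,29,7,11]
#12 0x3c→b7/s3 VC-HIT; vc=[23,29,27,11]
#13 0x5a→b11/s3 VC-HIT; vc=[23,29,27,7]
#14 0xdd→b27/s3 VC-HIT; vc=[23,29,11,7]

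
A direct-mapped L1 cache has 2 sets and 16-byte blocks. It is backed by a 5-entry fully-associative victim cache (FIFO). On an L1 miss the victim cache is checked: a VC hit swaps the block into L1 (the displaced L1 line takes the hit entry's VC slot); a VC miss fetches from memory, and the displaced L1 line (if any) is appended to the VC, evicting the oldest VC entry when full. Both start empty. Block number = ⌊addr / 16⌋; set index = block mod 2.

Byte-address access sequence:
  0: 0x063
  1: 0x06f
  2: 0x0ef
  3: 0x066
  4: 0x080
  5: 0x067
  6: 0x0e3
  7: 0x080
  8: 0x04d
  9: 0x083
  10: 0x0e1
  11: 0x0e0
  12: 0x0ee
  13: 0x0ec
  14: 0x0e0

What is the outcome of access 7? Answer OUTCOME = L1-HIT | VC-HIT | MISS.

0: 0x63 (blk 6, set 0) → MISS  vc=[]
1: 0x6f (blk 6, set 0) → L1-HIT  vc=[]
2: 0xef (blk 14, set 0) → MISS  vc=[6]
3: 0x66 (blk 6, set 0) → VC-HIT  vc=[14]
4: 0x80 (blk 8, set 0) → MISS  vc=[14, 6]
5: 0x67 (blk 6, set 0) → VC-HIT  vc=[14, 8]
6: 0xe3 (blk 14, set 0) → VC-HIT  vc=[6, 8]
7: 0x80 (blk 8, set 0) → VC-HIT  vc=[6, 14]
8: 0x4d (blk 4, set 0) → MISS  vc=[6, 14, 8]
9: 0x83 (blk 8, set 0) → VC-HIT  vc=[6, 14, 4]
10: 0xe1 (blk 14, set 0) → VC-HIT  vc=[6, 8, 4]
11: 0xe0 (blk 14, set 0) → L1-HIT  vc=[6, 8, 4]
12: 0xee (blk 14, set 0) → L1-HIT  vc=[6, 8, 4]
13: 0xec (blk 14, set 0) → L1-HIT  vc=[6, 8, 4]
14: 0xe0 (blk 14, set 0) → L1-HIT  vc=[6, 8, 4]

OUTCOME = VC-HIT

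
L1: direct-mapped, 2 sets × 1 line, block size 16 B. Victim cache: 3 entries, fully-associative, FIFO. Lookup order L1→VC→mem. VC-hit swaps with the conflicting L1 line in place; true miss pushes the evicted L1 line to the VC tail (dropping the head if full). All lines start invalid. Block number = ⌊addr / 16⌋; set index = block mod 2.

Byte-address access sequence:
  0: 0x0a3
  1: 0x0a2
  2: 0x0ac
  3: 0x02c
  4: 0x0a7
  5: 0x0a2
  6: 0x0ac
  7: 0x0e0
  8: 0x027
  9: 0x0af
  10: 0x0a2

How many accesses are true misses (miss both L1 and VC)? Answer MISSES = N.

MISSES = 3

0: 0xa3 (blk 10, set 0) → MISS  vc=[]
1: 0xa2 (blk 10, set 0) → L1-HIT  vc=[]
2: 0xac (blk 10, set 0) → L1-HIT  vc=[]
3: 0x2c (blk 2, set 0) → MISS  vc=[10]
4: 0xa7 (blk 10, set 0) → VC-HIT  vc=[2]
5: 0xa2 (blk 10, set 0) → L1-HIT  vc=[2]
6: 0xac (blk 10, set 0) → L1-HIT  vc=[2]
7: 0xe0 (blk 14, set 0) → MISS  vc=[2, 10]
8: 0x27 (blk 2, set 0) → VC-HIT  vc=[14, 10]
9: 0xaf (blk 10, set 0) → VC-HIT  vc=[14, 2]
10: 0xa2 (blk 10, set 0) → L1-HIT  vc=[14, 2]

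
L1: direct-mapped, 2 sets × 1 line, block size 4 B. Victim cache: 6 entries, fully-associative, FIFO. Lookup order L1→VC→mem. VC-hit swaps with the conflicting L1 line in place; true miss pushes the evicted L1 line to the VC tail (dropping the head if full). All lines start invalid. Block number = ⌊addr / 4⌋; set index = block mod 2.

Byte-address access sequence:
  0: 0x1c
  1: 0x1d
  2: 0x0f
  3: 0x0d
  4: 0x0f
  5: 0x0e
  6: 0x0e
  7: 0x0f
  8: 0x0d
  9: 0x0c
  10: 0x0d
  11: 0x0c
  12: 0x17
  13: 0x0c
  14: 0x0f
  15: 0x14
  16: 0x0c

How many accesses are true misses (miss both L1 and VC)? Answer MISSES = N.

MISSES = 3

0: 0x1c (blk 7, set 1) → MISS  vc=[]
1: 0x1d (blk 7, set 1) → L1-HIT  vc=[]
2: 0xf (blk 3, set 1) → MISS  vc=[7]
3: 0xd (blk 3, set 1) → L1-HIT  vc=[7]
4: 0xf (blk 3, set 1) → L1-HIT  vc=[7]
5: 0xe (blk 3, set 1) → L1-HIT  vc=[7]
6: 0xe (blk 3, set 1) → L1-HIT  vc=[7]
7: 0xf (blk 3, set 1) → L1-HIT  vc=[7]
8: 0xd (blk 3, set 1) → L1-HIT  vc=[7]
9: 0xc (blk 3, set 1) → L1-HIT  vc=[7]
10: 0xd (blk 3, set 1) → L1-HIT  vc=[7]
11: 0xc (blk 3, set 1) → L1-HIT  vc=[7]
12: 0x17 (blk 5, set 1) → MISS  vc=[7, 3]
13: 0xc (blk 3, set 1) → VC-HIT  vc=[7, 5]
14: 0xf (blk 3, set 1) → L1-HIT  vc=[7, 5]
15: 0x14 (blk 5, set 1) → VC-HIT  vc=[7, 3]
16: 0xc (blk 3, set 1) → VC-HIT  vc=[7, 5]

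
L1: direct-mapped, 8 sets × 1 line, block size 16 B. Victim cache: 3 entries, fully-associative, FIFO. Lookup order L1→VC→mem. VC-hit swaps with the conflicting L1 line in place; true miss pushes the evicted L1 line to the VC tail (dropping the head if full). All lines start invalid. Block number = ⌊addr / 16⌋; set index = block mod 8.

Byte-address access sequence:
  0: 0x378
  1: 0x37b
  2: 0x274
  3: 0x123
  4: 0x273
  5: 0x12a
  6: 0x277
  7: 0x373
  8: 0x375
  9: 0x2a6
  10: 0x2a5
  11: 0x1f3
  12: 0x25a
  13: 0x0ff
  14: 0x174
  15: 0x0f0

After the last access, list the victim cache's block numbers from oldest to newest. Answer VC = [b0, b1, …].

VC = [55, 31, 23]

  [0] addr=0x378 blk=55 s=7: MISS | VC []
  [1] addr=0x37b blk=55 s=7: L1-HIT | VC []
  [2] addr=0x274 blk=39 s=7: MISS | VC [55]
  [3] addr=0x123 blk=18 s=2: MISS | VC [55]
  [4] addr=0x273 blk=39 s=7: L1-HIT | VC [55]
  [5] addr=0x12a blk=18 s=2: L1-HIT | VC [55]
  [6] addr=0x277 blk=39 s=7: L1-HIT | VC [55]
  [7] addr=0x373 blk=55 s=7: VC-HIT | VC [39]
  [8] addr=0x375 blk=55 s=7: L1-HIT | VC [39]
  [9] addr=0x2a6 blk=42 s=2: MISS | VC [39, 18]
  [10] addr=0x2a5 blk=42 s=2: L1-HIT | VC [39, 18]
  [11] addr=0x1f3 blk=31 s=7: MISS | VC [39, 18, 55]
  [12] addr=0x25a blk=37 s=5: MISS | VC [39, 18, 55]
  [13] addr=0xff blk=15 s=7: MISS | VC [18, 55, 31]
  [14] addr=0x174 blk=23 s=7: MISS | VC [55, 31, 15]
  [15] addr=0xf0 blk=15 s=7: VC-HIT | VC [55, 31, 23]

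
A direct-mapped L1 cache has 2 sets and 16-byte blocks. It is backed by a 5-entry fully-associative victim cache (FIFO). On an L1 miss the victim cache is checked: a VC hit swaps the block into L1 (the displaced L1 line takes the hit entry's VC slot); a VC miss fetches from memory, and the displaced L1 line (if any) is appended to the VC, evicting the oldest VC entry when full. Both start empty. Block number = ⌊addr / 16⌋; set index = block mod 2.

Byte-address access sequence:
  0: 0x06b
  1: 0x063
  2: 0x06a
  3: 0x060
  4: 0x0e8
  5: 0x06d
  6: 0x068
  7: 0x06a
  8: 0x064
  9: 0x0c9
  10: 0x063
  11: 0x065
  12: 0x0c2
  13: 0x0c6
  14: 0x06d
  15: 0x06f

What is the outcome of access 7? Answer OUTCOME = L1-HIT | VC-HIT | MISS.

0: 0x6b (blk 6, set 0) → MISS  vc=[]
1: 0x63 (blk 6, set 0) → L1-HIT  vc=[]
2: 0x6a (blk 6, set 0) → L1-HIT  vc=[]
3: 0x60 (blk 6, set 0) → L1-HIT  vc=[]
4: 0xe8 (blk 14, set 0) → MISS  vc=[6]
5: 0x6d (blk 6, set 0) → VC-HIT  vc=[14]
6: 0x68 (blk 6, set 0) → L1-HIT  vc=[14]
7: 0x6a (blk 6, set 0) → L1-HIT  vc=[14]
8: 0x64 (blk 6, set 0) → L1-HIT  vc=[14]
9: 0xc9 (blk 12, set 0) → MISS  vc=[14, 6]
10: 0x63 (blk 6, set 0) → VC-HIT  vc=[14, 12]
11: 0x65 (blk 6, set 0) → L1-HIT  vc=[14, 12]
12: 0xc2 (blk 12, set 0) → VC-HIT  vc=[14, 6]
13: 0xc6 (blk 12, set 0) → L1-HIT  vc=[14, 6]
14: 0x6d (blk 6, set 0) → VC-HIT  vc=[14, 12]
15: 0x6f (blk 6, set 0) → L1-HIT  vc=[14, 12]

OUTCOME = L1-HIT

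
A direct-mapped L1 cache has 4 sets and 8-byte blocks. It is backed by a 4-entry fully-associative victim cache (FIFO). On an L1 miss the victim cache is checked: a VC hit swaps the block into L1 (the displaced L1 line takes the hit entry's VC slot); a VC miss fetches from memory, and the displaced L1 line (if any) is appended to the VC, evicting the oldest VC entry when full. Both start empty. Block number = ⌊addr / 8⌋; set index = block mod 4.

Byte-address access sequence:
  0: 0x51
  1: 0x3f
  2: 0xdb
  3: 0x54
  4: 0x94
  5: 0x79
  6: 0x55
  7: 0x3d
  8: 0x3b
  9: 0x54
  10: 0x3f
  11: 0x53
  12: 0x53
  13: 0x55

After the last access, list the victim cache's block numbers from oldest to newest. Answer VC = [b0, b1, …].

0: 0x51 (blk 10, set 2) → MISS  vc=[]
1: 0x3f (blk 7, set 3) → MISS  vc=[]
2: 0xdb (blk 27, set 3) → MISS  vc=[7]
3: 0x54 (blk 10, set 2) → L1-HIT  vc=[7]
4: 0x94 (blk 18, set 2) → MISS  vc=[7, 10]
5: 0x79 (blk 15, set 3) → MISS  vc=[7, 10, 27]
6: 0x55 (blk 10, set 2) → VC-HIT  vc=[7, 18, 27]
7: 0x3d (blk 7, set 3) → VC-HIT  vc=[15, 18, 27]
8: 0x3b (blk 7, set 3) → L1-HIT  vc=[15, 18, 27]
9: 0x54 (blk 10, set 2) → L1-HIT  vc=[15, 18, 27]
10: 0x3f (blk 7, set 3) → L1-HIT  vc=[15, 18, 27]
11: 0x53 (blk 10, set 2) → L1-HIT  vc=[15, 18, 27]
12: 0x53 (blk 10, set 2) → L1-HIT  vc=[15, 18, 27]
13: 0x55 (blk 10, set 2) → L1-HIT  vc=[15, 18, 27]

VC = [15, 18, 27]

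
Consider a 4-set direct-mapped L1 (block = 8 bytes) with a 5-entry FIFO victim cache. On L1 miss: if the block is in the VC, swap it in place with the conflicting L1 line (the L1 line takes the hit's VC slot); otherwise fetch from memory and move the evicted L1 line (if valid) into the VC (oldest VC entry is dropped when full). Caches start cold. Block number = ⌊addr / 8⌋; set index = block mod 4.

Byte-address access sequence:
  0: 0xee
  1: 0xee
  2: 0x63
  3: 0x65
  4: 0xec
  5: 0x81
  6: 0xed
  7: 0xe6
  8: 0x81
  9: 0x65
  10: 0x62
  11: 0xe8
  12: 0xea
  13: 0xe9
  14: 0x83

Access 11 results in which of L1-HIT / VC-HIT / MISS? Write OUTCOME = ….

#0 0xee→b29/s1 MISS; vc=[]
#1 0xee→b29/s1 L1-HIT; vc=[]
#2 0x63→b12/s0 MISS; vc=[]
#3 0x65→b12/s0 L1-HIT; vc=[]
#4 0xec→b29/s1 L1-HIT; vc=[]
#5 0x81→b16/s0 MISS; vc=[12]
#6 0xed→b29/s1 L1-HIT; vc=[12]
#7 0xe6→b28/s0 MISS; vc=[12,16]
#8 0x81→b16/s0 VC-HIT; vc=[12,28]
#9 0x65→b12/s0 VC-HIT; vc=[16,28]
#10 0x62→b12/s0 L1-HIT; vc=[16,28]
#11 0xe8→b29/s1 L1-HIT; vc=[16,28]
#12 0xea→b29/s1 L1-HIT; vc=[16,28]
#13 0xe9→b29/s1 L1-HIT; vc=[16,28]
#14 0x83→b16/s0 VC-HIT; vc=[12,28]

OUTCOME = L1-HIT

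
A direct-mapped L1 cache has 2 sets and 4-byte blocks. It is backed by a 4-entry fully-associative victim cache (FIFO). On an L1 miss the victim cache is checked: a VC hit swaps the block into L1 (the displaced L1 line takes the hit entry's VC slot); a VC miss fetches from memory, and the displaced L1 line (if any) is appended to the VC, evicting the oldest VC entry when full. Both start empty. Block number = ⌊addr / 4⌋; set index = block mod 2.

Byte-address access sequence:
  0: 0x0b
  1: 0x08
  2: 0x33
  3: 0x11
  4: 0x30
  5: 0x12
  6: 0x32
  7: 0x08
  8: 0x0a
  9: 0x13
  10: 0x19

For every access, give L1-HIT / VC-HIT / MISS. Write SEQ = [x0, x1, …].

SEQ = [MISS, L1-HIT, MISS, MISS, VC-HIT, VC-HIT, VC-HIT, VC-HIT, L1-HIT, VC-HIT, MISS]

#0 0xb→b2/s0 MISS; vc=[]
#1 0x8→b2/s0 L1-HIT; vc=[]
#2 0x33→b12/s0 MISS; vc=[2]
#3 0x11→b4/s0 MISS; vc=[2,12]
#4 0x30→b12/s0 VC-HIT; vc=[2,4]
#5 0x12→b4/s0 VC-HIT; vc=[2,12]
#6 0x32→b12/s0 VC-HIT; vc=[2,4]
#7 0x8→b2/s0 VC-HIT; vc=[12,4]
#8 0xa→b2/s0 L1-HIT; vc=[12,4]
#9 0x13→b4/s0 VC-HIT; vc=[12,2]
#10 0x19→b6/s0 MISS; vc=[12,2,4]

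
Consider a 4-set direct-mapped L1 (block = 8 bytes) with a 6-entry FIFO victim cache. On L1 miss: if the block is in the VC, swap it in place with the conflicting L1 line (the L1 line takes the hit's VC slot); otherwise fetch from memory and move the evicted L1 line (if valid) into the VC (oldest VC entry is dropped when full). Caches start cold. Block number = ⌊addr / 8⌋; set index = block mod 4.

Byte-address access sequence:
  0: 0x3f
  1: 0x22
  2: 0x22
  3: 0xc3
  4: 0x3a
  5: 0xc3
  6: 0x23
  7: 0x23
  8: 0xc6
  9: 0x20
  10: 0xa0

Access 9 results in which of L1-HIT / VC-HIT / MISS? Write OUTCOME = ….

#0 0x3f→b7/s3 MISS; vc=[]
#1 0x22→b4/s0 MISS; vc=[]
#2 0x22→b4/s0 L1-HIT; vc=[]
#3 0xc3→b24/s0 MISS; vc=[4]
#4 0x3a→b7/s3 L1-HIT; vc=[4]
#5 0xc3→b24/s0 L1-HIT; vc=[4]
#6 0x23→b4/s0 VC-HIT; vc=[24]
#7 0x23→b4/s0 L1-HIT; vc=[24]
#8 0xc6→b24/s0 VC-HIT; vc=[4]
#9 0x20→b4/s0 VC-HIT; vc=[24]
#10 0xa0→b20/s0 MISS; vc=[24,4]

OUTCOME = VC-HIT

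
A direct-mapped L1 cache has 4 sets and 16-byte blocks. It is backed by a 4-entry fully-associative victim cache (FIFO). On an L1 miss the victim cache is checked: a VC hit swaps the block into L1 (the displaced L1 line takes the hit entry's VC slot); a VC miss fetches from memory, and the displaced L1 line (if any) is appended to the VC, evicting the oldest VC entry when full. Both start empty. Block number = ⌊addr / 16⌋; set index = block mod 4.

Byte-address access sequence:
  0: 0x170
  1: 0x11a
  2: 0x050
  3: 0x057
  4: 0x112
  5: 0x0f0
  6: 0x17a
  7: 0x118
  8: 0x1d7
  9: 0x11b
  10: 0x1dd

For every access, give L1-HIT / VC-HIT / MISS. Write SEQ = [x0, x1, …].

  [0] addr=0x170 blk=23 s=3: MISS | VC []
  [1] addr=0x11a blk=17 s=1: MISS | VC []
  [2] addr=0x50 blk=5 s=1: MISS | VC [17]
  [3] addr=0x57 blk=5 s=1: L1-HIT | VC [17]
  [4] addr=0x112 blk=17 s=1: VC-HIT | VC [5]
  [5] addr=0xf0 blk=15 s=3: MISS | VC [5, 23]
  [6] addr=0x17a blk=23 s=3: VC-HIT | VC [5, 15]
  [7] addr=0x118 blk=17 s=1: L1-HIT | VC [5, 15]
  [8] addr=0x1d7 blk=29 s=1: MISS | VC [5, 15, 17]
  [9] addr=0x11b blk=17 s=1: VC-HIT | VC [5, 15, 29]
  [10] addr=0x1dd blk=29 s=1: VC-HIT | VC [5, 15, 17]

SEQ = [MISS, MISS, MISS, L1-HIT, VC-HIT, MISS, VC-HIT, L1-HIT, MISS, VC-HIT, VC-HIT]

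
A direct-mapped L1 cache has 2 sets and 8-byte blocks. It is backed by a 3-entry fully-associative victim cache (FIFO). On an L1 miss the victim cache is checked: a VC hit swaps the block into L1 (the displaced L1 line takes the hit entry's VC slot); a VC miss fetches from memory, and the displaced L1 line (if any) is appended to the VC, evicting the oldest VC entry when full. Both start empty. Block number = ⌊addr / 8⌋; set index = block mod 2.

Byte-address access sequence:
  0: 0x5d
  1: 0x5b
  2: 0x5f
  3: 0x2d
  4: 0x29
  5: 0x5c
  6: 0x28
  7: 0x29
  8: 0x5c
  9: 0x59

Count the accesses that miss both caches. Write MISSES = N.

  [0] addr=0x5d blk=11 s=1: MISS | VC []
  [1] addr=0x5b blk=11 s=1: L1-HIT | VC []
  [2] addr=0x5f blk=11 s=1: L1-HIT | VC []
  [3] addr=0x2d blk=5 s=1: MISS | VC [11]
  [4] addr=0x29 blk=5 s=1: L1-HIT | VC [11]
  [5] addr=0x5c blk=11 s=1: VC-HIT | VC [5]
  [6] addr=0x28 blk=5 s=1: VC-HIT | VC [11]
  [7] addr=0x29 blk=5 s=1: L1-HIT | VC [11]
  [8] addr=0x5c blk=11 s=1: VC-HIT | VC [5]
  [9] addr=0x59 blk=11 s=1: L1-HIT | VC [5]

MISSES = 2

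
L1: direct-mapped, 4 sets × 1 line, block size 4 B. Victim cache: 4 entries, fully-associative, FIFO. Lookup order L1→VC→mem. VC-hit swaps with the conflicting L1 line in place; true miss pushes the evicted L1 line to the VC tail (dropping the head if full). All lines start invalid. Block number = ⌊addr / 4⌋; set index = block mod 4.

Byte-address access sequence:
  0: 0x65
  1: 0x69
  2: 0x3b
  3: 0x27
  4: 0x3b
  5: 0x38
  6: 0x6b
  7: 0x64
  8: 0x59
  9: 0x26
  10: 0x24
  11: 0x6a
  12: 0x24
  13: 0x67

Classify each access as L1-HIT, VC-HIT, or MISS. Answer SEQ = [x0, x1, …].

SEQ = [MISS, MISS, MISS, MISS, L1-HIT, L1-HIT, VC-HIT, VC-HIT, MISS, VC-HIT, L1-HIT, VC-HIT, L1-HIT, VC-HIT]

  [0] addr=0x65 blk=25 s=1: MISS | VC []
  [1] addr=0x69 blk=26 s=2: MISS | VC []
  [2] addr=0x3b blk=14 s=2: MISS | VC [26]
  [3] addr=0x27 blk=9 s=1: MISS | VC [26, 25]
  [4] addr=0x3b blk=14 s=2: L1-HIT | VC [26, 25]
  [5] addr=0x38 blk=14 s=2: L1-HIT | VC [26, 25]
  [6] addr=0x6b blk=26 s=2: VC-HIT | VC [14, 25]
  [7] addr=0x64 blk=25 s=1: VC-HIT | VC [14, 9]
  [8] addr=0x59 blk=22 s=2: MISS | VC [14, 9, 26]
  [9] addr=0x26 blk=9 s=1: VC-HIT | VC [14, 25, 26]
  [10] addr=0x24 blk=9 s=1: L1-HIT | VC [14, 25, 26]
  [11] addr=0x6a blk=26 s=2: VC-HIT | VC [14, 25, 22]
  [12] addr=0x24 blk=9 s=1: L1-HIT | VC [14, 25, 22]
  [13] addr=0x67 blk=25 s=1: VC-HIT | VC [14, 9, 22]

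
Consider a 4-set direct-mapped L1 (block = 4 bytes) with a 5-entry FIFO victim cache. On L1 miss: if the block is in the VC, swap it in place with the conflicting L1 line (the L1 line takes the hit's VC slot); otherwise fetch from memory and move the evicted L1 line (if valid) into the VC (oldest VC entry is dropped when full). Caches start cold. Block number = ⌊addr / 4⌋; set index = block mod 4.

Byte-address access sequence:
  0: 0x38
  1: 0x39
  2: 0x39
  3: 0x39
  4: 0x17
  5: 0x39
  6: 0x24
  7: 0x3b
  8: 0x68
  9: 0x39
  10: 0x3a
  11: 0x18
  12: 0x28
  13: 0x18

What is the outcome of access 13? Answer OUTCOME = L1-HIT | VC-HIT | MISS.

OUTCOME = VC-HIT

0: 0x38 (blk 14, set 2) → MISS  vc=[]
1: 0x39 (blk 14, set 2) → L1-HIT  vc=[]
2: 0x39 (blk 14, set 2) → L1-HIT  vc=[]
3: 0x39 (blk 14, set 2) → L1-HIT  vc=[]
4: 0x17 (blk 5, set 1) → MISS  vc=[]
5: 0x39 (blk 14, set 2) → L1-HIT  vc=[]
6: 0x24 (blk 9, set 1) → MISS  vc=[5]
7: 0x3b (blk 14, set 2) → L1-HIT  vc=[5]
8: 0x68 (blk 26, set 2) → MISS  vc=[5, 14]
9: 0x39 (blk 14, set 2) → VC-HIT  vc=[5, 26]
10: 0x3a (blk 14, set 2) → L1-HIT  vc=[5, 26]
11: 0x18 (blk 6, set 2) → MISS  vc=[5, 26, 14]
12: 0x28 (blk 10, set 2) → MISS  vc=[5, 26, 14, 6]
13: 0x18 (blk 6, set 2) → VC-HIT  vc=[5, 26, 14, 10]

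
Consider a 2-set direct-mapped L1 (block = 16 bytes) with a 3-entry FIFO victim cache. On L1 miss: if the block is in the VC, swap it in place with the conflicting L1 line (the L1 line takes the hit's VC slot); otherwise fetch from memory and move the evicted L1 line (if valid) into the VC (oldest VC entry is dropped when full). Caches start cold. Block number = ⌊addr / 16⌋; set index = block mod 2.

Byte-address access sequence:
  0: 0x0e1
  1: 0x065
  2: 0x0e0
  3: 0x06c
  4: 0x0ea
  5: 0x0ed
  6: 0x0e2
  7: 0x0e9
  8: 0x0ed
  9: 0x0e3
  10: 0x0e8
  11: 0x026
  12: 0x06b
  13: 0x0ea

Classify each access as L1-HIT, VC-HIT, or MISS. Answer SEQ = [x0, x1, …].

SEQ = [MISS, MISS, VC-HIT, VC-HIT, VC-HIT, L1-HIT, L1-HIT, L1-HIT, L1-HIT, L1-HIT, L1-HIT, MISS, VC-HIT, VC-HIT]

#0 0xe1→b14/s0 MISS; vc=[]
#1 0x65→b6/s0 MISS; vc=[14]
#2 0xe0→b14/s0 VC-HIT; vc=[6]
#3 0x6c→b6/s0 VC-HIT; vc=[14]
#4 0xea→b14/s0 VC-HIT; vc=[6]
#5 0xed→b14/s0 L1-HIT; vc=[6]
#6 0xe2→b14/s0 L1-HIT; vc=[6]
#7 0xe9→b14/s0 L1-HIT; vc=[6]
#8 0xed→b14/s0 L1-HIT; vc=[6]
#9 0xe3→b14/s0 L1-HIT; vc=[6]
#10 0xe8→b14/s0 L1-HIT; vc=[6]
#11 0x26→b2/s0 MISS; vc=[6,14]
#12 0x6b→b6/s0 VC-HIT; vc=[2,14]
#13 0xea→b14/s0 VC-HIT; vc=[2,6]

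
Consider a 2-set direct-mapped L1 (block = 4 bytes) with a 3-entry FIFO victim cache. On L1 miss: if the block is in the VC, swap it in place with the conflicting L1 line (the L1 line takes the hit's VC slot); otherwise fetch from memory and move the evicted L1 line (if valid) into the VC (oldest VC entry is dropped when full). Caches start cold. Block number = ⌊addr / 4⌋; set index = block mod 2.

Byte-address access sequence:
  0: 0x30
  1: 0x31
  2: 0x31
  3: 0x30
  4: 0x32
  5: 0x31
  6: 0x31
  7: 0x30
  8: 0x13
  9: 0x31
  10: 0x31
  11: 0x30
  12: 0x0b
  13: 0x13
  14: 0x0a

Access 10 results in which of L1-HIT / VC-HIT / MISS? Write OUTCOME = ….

0: 0x30 (blk 12, set 0) → MISS  vc=[]
1: 0x31 (blk 12, set 0) → L1-HIT  vc=[]
2: 0x31 (blk 12, set 0) → L1-HIT  vc=[]
3: 0x30 (blk 12, set 0) → L1-HIT  vc=[]
4: 0x32 (blk 12, set 0) → L1-HIT  vc=[]
5: 0x31 (blk 12, set 0) → L1-HIT  vc=[]
6: 0x31 (blk 12, set 0) → L1-HIT  vc=[]
7: 0x30 (blk 12, set 0) → L1-HIT  vc=[]
8: 0x13 (blk 4, set 0) → MISS  vc=[12]
9: 0x31 (blk 12, set 0) → VC-HIT  vc=[4]
10: 0x31 (blk 12, set 0) → L1-HIT  vc=[4]
11: 0x30 (blk 12, set 0) → L1-HIT  vc=[4]
12: 0xb (blk 2, set 0) → MISS  vc=[4, 12]
13: 0x13 (blk 4, set 0) → VC-HIT  vc=[2, 12]
14: 0xa (blk 2, set 0) → VC-HIT  vc=[4, 12]

OUTCOME = L1-HIT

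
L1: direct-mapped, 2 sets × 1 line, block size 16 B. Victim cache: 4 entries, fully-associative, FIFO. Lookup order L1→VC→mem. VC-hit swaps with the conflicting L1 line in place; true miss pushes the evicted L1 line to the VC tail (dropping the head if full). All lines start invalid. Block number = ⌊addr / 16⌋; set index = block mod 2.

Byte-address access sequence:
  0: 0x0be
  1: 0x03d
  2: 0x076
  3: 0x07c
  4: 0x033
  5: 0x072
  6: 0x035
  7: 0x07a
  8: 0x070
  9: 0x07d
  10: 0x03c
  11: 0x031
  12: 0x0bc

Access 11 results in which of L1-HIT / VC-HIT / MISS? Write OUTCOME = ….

  [0] addr=0xbe blk=11 s=1: MISS | VC []
  [1] addr=0x3d blk=3 s=1: MISS | VC [11]
  [2] addr=0x76 blk=7 s=1: MISS | VC [11, 3]
  [3] addr=0x7c blk=7 s=1: L1-HIT | VC [11, 3]
  [4] addr=0x33 blk=3 s=1: VC-HIT | VC [11, 7]
  [5] addr=0x72 blk=7 s=1: VC-HIT | VC [11, 3]
  [6] addr=0x35 blk=3 s=1: VC-HIT | VC [11, 7]
  [7] addr=0x7a blk=7 s=1: VC-HIT | VC [11, 3]
  [8] addr=0x70 blk=7 s=1: L1-HIT | VC [11, 3]
  [9] addr=0x7d blk=7 s=1: L1-HIT | VC [11, 3]
  [10] addr=0x3c blk=3 s=1: VC-HIT | VC [11, 7]
  [11] addr=0x31 blk=3 s=1: L1-HIT | VC [11, 7]
  [12] addr=0xbc blk=11 s=1: VC-HIT | VC [3, 7]

OUTCOME = L1-HIT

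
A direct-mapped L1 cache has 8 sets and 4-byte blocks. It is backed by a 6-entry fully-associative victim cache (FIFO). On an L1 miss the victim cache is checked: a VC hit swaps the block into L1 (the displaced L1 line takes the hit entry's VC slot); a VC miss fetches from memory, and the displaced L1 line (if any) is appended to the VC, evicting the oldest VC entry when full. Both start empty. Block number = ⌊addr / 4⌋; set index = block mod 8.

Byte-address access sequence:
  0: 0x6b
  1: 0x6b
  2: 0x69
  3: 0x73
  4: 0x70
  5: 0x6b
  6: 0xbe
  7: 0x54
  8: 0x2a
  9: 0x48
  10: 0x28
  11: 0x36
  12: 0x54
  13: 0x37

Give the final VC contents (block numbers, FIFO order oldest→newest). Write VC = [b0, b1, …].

  [0] addr=0x6b blk=26 s=2: MISS | VC []
  [1] addr=0x6b blk=26 s=2: L1-HIT | VC []
  [2] addr=0x69 blk=26 s=2: L1-HIT | VC []
  [3] addr=0x73 blk=28 s=4: MISS | VC []
  [4] addr=0x70 blk=28 s=4: L1-HIT | VC []
  [5] addr=0x6b blk=26 s=2: L1-HIT | VC []
  [6] addr=0xbe blk=47 s=7: MISS | VC []
  [7] addr=0x54 blk=21 s=5: MISS | VC []
  [8] addr=0x2a blk=10 s=2: MISS | VC [26]
  [9] addr=0x48 blk=18 s=2: MISS | VC [26, 10]
  [10] addr=0x28 blk=10 s=2: VC-HIT | VC [26, 18]
  [11] addr=0x36 blk=13 s=5: MISS | VC [26, 18, 21]
  [12] addr=0x54 blk=21 s=5: VC-HIT | VC [26, 18, 13]
  [13] addr=0x37 blk=13 s=5: VC-HIT | VC [26, 18, 21]

VC = [26, 18, 21]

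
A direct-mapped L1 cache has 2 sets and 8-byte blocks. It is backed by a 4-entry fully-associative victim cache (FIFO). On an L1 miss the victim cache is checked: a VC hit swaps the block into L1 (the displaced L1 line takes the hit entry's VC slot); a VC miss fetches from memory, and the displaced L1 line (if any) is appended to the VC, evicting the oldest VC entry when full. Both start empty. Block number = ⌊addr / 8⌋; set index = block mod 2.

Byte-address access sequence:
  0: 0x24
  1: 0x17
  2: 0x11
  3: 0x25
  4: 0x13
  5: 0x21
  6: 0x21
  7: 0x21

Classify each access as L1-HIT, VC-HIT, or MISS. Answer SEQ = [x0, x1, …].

#0 0x24→b4/s0 MISS; vc=[]
#1 0x17→b2/s0 MISS; vc=[4]
#2 0x11→b2/s0 L1-HIT; vc=[4]
#3 0x25→b4/s0 VC-HIT; vc=[2]
#4 0x13→b2/s0 VC-HIT; vc=[4]
#5 0x21→b4/s0 VC-HIT; vc=[2]
#6 0x21→b4/s0 L1-HIT; vc=[2]
#7 0x21→b4/s0 L1-HIT; vc=[2]

SEQ = [MISS, MISS, L1-HIT, VC-HIT, VC-HIT, VC-HIT, L1-HIT, L1-HIT]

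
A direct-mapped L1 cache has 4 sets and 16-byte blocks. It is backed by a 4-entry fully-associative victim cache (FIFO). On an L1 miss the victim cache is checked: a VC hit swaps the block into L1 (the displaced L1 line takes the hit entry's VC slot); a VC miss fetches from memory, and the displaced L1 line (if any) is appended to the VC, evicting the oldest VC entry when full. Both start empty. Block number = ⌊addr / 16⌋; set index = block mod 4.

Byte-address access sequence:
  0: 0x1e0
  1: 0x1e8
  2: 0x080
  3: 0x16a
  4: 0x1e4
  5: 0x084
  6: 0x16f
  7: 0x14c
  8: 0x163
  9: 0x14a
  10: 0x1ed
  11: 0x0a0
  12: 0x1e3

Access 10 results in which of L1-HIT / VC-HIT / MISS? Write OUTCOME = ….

0: 0x1e0 (blk 30, set 2) → MISS  vc=[]
1: 0x1e8 (blk 30, set 2) → L1-HIT  vc=[]
2: 0x80 (blk 8, set 0) → MISS  vc=[]
3: 0x16a (blk 22, set 2) → MISS  vc=[30]
4: 0x1e4 (blk 30, set 2) → VC-HIT  vc=[22]
5: 0x84 (blk 8, set 0) → L1-HIT  vc=[22]
6: 0x16f (blk 22, set 2) → VC-HIT  vc=[30]
7: 0x14c (blk 20, set 0) → MISS  vc=[30, 8]
8: 0x163 (blk 22, set 2) → L1-HIT  vc=[30, 8]
9: 0x14a (blk 20, set 0) → L1-HIT  vc=[30, 8]
10: 0x1ed (blk 30, set 2) → VC-HIT  vc=[22, 8]
11: 0xa0 (blk 10, set 2) → MISS  vc=[22, 8, 30]
12: 0x1e3 (blk 30, set 2) → VC-HIT  vc=[22, 8, 10]

OUTCOME = VC-HIT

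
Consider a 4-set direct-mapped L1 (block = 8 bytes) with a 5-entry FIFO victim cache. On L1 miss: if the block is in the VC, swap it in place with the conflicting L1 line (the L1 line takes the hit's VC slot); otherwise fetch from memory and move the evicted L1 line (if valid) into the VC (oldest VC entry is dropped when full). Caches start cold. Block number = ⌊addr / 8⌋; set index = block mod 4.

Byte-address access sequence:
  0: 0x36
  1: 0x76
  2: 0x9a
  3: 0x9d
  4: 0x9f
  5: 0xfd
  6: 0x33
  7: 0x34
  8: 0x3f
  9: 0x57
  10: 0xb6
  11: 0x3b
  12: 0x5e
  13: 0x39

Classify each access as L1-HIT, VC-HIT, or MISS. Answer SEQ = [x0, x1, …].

  [0] addr=0x36 blk=6 s=2: MISS | VC []
  [1] addr=0x76 blk=14 s=2: MISS | VC [6]
  [2] addr=0x9a blk=19 s=3: MISS | VC [6]
  [3] addr=0x9d blk=19 s=3: L1-HIT | VC [6]
  [4] addr=0x9f blk=19 s=3: L1-HIT | VC [6]
  [5] addr=0xfd blk=31 s=3: MISS | VC [6, 19]
  [6] addr=0x33 blk=6 s=2: VC-HIT | VC [14, 19]
  [7] addr=0x34 blk=6 s=2: L1-HIT | VC [14, 19]
  [8] addr=0x3f blk=7 s=3: MISS | VC [14, 19, 31]
  [9] addr=0x57 blk=10 s=2: MISS | VC [14, 19, 31, 6]
  [10] addr=0xb6 blk=22 s=2: MISS | VC [14, 19, 31, 6, 10]
  [11] addr=0x3b blk=7 s=3: L1-HIT | VC [14, 19, 31, 6, 10]
  [12] addr=0x5e blk=11 s=3: MISS | VC [19, 31, 6, 10, 7]
  [13] addr=0x39 blk=7 s=3: VC-HIT | VC [19, 31, 6, 10, 11]

SEQ = [MISS, MISS, MISS, L1-HIT, L1-HIT, MISS, VC-HIT, L1-HIT, MISS, MISS, MISS, L1-HIT, MISS, VC-HIT]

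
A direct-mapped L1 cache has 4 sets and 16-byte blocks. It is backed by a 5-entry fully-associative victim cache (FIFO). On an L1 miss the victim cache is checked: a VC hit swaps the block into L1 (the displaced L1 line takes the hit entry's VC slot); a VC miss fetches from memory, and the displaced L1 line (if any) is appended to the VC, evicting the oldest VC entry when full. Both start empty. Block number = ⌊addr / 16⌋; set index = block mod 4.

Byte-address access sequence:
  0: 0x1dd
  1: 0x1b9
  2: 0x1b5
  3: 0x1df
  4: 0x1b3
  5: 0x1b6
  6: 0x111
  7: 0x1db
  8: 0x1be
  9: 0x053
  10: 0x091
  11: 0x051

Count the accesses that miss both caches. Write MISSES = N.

MISSES = 5

0: 0x1dd (blk 29, set 1) → MISS  vc=[]
1: 0x1b9 (blk 27, set 3) → MISS  vc=[]
2: 0x1b5 (blk 27, set 3) → L1-HIT  vc=[]
3: 0x1df (blk 29, set 1) → L1-HIT  vc=[]
4: 0x1b3 (blk 27, set 3) → L1-HIT  vc=[]
5: 0x1b6 (blk 27, set 3) → L1-HIT  vc=[]
6: 0x111 (blk 17, set 1) → MISS  vc=[29]
7: 0x1db (blk 29, set 1) → VC-HIT  vc=[17]
8: 0x1be (blk 27, set 3) → L1-HIT  vc=[17]
9: 0x53 (blk 5, set 1) → MISS  vc=[17, 29]
10: 0x91 (blk 9, set 1) → MISS  vc=[17, 29, 5]
11: 0x51 (blk 5, set 1) → VC-HIT  vc=[17, 29, 9]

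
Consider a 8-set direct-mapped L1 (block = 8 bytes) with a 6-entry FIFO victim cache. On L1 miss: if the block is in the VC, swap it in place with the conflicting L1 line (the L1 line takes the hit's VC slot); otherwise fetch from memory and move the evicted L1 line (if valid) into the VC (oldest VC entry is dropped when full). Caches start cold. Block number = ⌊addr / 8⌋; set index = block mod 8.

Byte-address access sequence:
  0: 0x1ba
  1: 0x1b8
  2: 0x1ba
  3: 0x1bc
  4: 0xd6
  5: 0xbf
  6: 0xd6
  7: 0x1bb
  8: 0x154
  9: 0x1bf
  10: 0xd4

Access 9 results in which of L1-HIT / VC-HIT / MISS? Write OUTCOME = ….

#0 0x1ba→b55/s7 MISS; vc=[]
#1 0x1b8→b55/s7 L1-HIT; vc=[]
#2 0x1ba→b55/s7 L1-HIT; vc=[]
#3 0x1bc→b55/s7 L1-HIT; vc=[]
#4 0xd6→b26/s2 MISS; vc=[]
#5 0xbf→b23/s7 MISS; vc=[55]
#6 0xd6→b26/s2 L1-HIT; vc=[55]
#7 0x1bb→b55/s7 VC-HIT; vc=[23]
#8 0x154→b42/s2 MISS; vc=[23,26]
#9 0x1bf→b55/s7 L1-HIT; vc=[23,26]
#10 0xd4→b26/s2 VC-HIT; vc=[23,42]

OUTCOME = L1-HIT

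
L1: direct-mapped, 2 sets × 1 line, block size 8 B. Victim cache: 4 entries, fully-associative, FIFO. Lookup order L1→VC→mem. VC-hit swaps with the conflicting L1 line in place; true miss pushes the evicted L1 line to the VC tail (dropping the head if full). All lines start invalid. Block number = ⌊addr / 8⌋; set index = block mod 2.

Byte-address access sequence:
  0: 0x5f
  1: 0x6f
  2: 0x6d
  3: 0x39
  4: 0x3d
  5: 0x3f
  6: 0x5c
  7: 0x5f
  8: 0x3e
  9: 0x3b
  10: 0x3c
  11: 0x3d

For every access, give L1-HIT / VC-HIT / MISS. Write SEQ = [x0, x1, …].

#0 0x5f→b11/s1 MISS; vc=[]
#1 0x6f→b13/s1 MISS; vc=[11]
#2 0x6d→b13/s1 L1-HIT; vc=[11]
#3 0x39→b7/s1 MISS; vc=[11,13]
#4 0x3d→b7/s1 L1-HIT; vc=[11,13]
#5 0x3f→b7/s1 L1-HIT; vc=[11,13]
#6 0x5c→b11/s1 VC-HIT; vc=[7,13]
#7 0x5f→b11/s1 L1-HIT; vc=[7,13]
#8 0x3e→b7/s1 VC-HIT; vc=[11,13]
#9 0x3b→b7/s1 L1-HIT; vc=[11,13]
#10 0x3c→b7/s1 L1-HIT; vc=[11,13]
#11 0x3d→b7/s1 L1-HIT; vc=[11,13]

SEQ = [MISS, MISS, L1-HIT, MISS, L1-HIT, L1-HIT, VC-HIT, L1-HIT, VC-HIT, L1-HIT, L1-HIT, L1-HIT]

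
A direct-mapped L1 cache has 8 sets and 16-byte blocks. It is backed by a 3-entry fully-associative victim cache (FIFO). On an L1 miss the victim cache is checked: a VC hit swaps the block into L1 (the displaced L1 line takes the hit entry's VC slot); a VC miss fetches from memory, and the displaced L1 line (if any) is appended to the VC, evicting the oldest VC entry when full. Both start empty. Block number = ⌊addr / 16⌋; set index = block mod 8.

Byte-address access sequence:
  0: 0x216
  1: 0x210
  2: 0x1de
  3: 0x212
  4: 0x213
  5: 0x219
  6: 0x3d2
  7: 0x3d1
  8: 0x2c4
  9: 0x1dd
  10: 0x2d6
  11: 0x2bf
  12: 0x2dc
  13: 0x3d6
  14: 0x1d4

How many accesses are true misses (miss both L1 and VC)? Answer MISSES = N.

0: 0x216 (blk 33, set 1) → MISS  vc=[]
1: 0x210 (blk 33, set 1) → L1-HIT  vc=[]
2: 0x1de (blk 29, set 5) → MISS  vc=[]
3: 0x212 (blk 33, set 1) → L1-HIT  vc=[]
4: 0x213 (blk 33, set 1) → L1-HIT  vc=[]
5: 0x219 (blk 33, set 1) → L1-HIT  vc=[]
6: 0x3d2 (blk 61, set 5) → MISS  vc=[29]
7: 0x3d1 (blk 61, set 5) → L1-HIT  vc=[29]
8: 0x2c4 (blk 44, set 4) → MISS  vc=[29]
9: 0x1dd (blk 29, set 5) → VC-HIT  vc=[61]
10: 0x2d6 (blk 45, set 5) → MISS  vc=[61, 29]
11: 0x2bf (blk 43, set 3) → MISS  vc=[61, 29]
12: 0x2dc (blk 45, set 5) → L1-HIT  vc=[61, 29]
13: 0x3d6 (blk 61, set 5) → VC-HIT  vc=[45, 29]
14: 0x1d4 (blk 29, set 5) → VC-HIT  vc=[45, 61]

MISSES = 6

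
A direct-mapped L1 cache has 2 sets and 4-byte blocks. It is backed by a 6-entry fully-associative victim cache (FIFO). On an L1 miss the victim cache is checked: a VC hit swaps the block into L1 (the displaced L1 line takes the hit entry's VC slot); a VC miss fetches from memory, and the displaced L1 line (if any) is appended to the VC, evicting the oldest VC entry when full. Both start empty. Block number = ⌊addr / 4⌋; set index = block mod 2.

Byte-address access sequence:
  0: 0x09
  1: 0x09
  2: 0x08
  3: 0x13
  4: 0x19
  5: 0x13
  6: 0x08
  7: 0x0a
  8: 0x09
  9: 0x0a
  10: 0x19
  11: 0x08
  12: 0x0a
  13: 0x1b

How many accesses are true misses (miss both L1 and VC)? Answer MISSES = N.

MISSES = 3

  [0] addr=0x9 blk=2 s=0: MISS | VC []
  [1] addr=0x9 blk=2 s=0: L1-HIT | VC []
  [2] addr=0x8 blk=2 s=0: L1-HIT | VC []
  [3] addr=0x13 blk=4 s=0: MISS | VC [2]
  [4] addr=0x19 blk=6 s=0: MISS | VC [2, 4]
  [5] addr=0x13 blk=4 s=0: VC-HIT | VC [2, 6]
  [6] addr=0x8 blk=2 s=0: VC-HIT | VC [4, 6]
  [7] addr=0xa blk=2 s=0: L1-HIT | VC [4, 6]
  [8] addr=0x9 blk=2 s=0: L1-HIT | VC [4, 6]
  [9] addr=0xa blk=2 s=0: L1-HIT | VC [4, 6]
  [10] addr=0x19 blk=6 s=0: VC-HIT | VC [4, 2]
  [11] addr=0x8 blk=2 s=0: VC-HIT | VC [4, 6]
  [12] addr=0xa blk=2 s=0: L1-HIT | VC [4, 6]
  [13] addr=0x1b blk=6 s=0: VC-HIT | VC [4, 2]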